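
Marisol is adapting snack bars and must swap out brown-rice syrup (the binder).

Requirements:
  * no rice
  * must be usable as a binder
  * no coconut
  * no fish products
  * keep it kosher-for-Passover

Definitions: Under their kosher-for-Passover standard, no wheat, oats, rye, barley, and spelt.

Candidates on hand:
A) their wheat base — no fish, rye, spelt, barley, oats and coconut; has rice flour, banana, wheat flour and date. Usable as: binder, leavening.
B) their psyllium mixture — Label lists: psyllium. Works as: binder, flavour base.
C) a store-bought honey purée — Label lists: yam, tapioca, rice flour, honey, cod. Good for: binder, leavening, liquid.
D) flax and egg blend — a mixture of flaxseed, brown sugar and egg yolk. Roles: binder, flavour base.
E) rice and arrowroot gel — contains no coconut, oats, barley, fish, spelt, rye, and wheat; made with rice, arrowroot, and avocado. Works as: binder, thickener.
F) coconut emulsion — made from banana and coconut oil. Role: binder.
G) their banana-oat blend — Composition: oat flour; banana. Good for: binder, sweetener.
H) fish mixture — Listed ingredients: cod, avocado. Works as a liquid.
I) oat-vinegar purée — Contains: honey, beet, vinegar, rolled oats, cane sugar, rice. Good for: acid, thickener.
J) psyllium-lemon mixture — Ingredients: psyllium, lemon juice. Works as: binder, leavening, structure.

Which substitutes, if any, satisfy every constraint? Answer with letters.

A: has wheat flour, so not kosher-for-Passover; has rice flour, so not rice-free — out
B: only psyllium; none excluded — valid
C: has cod, so not fish-free; has rice flour, so not rice-free — no
D: nothing on the exclusion list — keep
E: has rice, so not rice-free — out
F: has coconut oil, so not coconut-free — out
G: has oat flour, so not kosher-for-Passover — no
H: not usable as a binder; has cod, so not fish-free — no
I: not usable as a binder; has rolled oats, so not kosher-for-Passover (and 1 more) — no
J: no coconut, no fish — OK

B, D, J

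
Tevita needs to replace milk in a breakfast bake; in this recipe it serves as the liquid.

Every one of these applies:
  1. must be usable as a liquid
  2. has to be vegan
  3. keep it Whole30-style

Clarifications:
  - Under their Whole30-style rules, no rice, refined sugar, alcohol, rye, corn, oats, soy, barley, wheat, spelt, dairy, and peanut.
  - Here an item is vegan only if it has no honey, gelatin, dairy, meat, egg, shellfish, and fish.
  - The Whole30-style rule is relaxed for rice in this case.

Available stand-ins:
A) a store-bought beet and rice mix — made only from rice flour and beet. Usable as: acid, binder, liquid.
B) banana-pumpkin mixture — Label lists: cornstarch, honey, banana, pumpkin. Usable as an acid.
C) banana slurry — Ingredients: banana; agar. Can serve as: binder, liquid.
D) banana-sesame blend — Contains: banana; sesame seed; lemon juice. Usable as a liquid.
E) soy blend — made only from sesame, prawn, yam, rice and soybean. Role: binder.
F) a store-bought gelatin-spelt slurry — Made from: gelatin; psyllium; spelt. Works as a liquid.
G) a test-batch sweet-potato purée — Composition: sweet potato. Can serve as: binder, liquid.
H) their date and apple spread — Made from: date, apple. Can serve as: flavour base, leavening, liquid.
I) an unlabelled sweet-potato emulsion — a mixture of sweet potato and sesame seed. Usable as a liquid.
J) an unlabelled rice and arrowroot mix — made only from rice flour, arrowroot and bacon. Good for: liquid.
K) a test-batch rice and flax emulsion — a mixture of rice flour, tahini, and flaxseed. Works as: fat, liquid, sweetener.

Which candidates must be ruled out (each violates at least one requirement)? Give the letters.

A: rice is permitted under the Whole30-style carve-out; nothing else excluded — keep
B: not usable as a liquid; has cornstarch, so not Whole30-style (and 1 more) — out
C: only banana and agar; none excluded — keep
D: only sesame seed, banana and lemon juice; none excluded — OK
E: not usable as a liquid; has soybean, so not Whole30-style (and 1 more) — out
F: has spelt, so not Whole30-style; has gelatin, so not vegan — no
G: only sweet potato; none excluded — valid
H: only apple and date; none excluded — OK
I: only sesame seed and sweet potato; none excluded — valid
J: has bacon, so not vegan — no
K: rice is permitted under the Whole30-style carve-out; nothing else excluded — valid

B, E, F, J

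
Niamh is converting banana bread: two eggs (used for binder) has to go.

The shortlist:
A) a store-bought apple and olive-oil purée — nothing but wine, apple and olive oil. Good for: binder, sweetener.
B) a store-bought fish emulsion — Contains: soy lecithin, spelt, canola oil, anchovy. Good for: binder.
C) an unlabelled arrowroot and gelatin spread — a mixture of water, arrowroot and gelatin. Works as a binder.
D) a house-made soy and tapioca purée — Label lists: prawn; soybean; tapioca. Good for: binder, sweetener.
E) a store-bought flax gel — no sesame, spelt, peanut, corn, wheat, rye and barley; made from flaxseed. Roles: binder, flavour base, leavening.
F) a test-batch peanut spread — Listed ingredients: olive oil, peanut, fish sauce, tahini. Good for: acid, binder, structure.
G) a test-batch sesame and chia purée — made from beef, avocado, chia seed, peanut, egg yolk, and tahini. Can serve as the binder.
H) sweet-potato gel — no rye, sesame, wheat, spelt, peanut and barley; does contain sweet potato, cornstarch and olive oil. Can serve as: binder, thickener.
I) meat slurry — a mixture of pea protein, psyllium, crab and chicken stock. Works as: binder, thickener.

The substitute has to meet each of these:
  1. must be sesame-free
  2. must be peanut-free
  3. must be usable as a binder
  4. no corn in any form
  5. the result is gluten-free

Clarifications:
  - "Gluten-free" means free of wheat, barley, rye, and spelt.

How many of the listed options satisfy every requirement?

A: only wine, olive oil and apple; none excluded — OK
B: has spelt, so not gluten-free — out
C: no sesame, no peanut — OK
D: works as a binder, gluten-free, no peanut — valid
E: works as a binder, no sesame, gluten-free — OK
F: has tahini, so not sesame-free; has peanut, so not peanut-free — reject
G: has tahini, so not sesame-free; has peanut, so not peanut-free — out
H: has cornstarch, so not corn-free — reject
I: works as a binder, no sesame, no corn — OK

5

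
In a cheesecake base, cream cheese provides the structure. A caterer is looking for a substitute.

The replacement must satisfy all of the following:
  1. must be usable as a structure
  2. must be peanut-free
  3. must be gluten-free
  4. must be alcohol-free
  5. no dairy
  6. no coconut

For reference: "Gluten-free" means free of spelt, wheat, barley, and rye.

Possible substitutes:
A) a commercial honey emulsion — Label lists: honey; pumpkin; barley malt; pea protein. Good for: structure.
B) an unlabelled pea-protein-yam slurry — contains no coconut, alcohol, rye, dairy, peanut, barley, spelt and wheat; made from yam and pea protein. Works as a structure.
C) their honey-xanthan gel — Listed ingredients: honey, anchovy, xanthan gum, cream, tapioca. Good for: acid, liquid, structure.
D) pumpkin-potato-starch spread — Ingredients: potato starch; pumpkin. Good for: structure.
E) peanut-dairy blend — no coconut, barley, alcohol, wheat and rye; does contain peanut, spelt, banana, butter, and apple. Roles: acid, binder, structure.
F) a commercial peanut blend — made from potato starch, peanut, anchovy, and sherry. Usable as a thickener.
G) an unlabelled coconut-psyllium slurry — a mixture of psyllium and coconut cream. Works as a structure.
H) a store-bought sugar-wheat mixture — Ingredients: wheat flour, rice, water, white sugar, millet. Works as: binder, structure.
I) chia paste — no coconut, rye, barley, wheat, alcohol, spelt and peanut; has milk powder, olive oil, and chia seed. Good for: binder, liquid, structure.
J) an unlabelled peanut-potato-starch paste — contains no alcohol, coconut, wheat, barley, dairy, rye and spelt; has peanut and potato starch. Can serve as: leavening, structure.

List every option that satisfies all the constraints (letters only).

B, D

A: has barley malt, so not gluten-free — no
B: works as a structure, no coconut, no alcohol — keep
C: has cream, so not dairy-free — reject
D: every rule checks out — valid
E: has spelt, so not gluten-free; has butter, so not dairy-free (and 1 more) — no
F: not usable as a structure; has peanut, so not peanut-free (and 1 more) — no
G: has coconut cream, so not coconut-free — out
H: has wheat flour, so not gluten-free — out
I: has milk powder, so not dairy-free — out
J: has peanut, so not peanut-free — reject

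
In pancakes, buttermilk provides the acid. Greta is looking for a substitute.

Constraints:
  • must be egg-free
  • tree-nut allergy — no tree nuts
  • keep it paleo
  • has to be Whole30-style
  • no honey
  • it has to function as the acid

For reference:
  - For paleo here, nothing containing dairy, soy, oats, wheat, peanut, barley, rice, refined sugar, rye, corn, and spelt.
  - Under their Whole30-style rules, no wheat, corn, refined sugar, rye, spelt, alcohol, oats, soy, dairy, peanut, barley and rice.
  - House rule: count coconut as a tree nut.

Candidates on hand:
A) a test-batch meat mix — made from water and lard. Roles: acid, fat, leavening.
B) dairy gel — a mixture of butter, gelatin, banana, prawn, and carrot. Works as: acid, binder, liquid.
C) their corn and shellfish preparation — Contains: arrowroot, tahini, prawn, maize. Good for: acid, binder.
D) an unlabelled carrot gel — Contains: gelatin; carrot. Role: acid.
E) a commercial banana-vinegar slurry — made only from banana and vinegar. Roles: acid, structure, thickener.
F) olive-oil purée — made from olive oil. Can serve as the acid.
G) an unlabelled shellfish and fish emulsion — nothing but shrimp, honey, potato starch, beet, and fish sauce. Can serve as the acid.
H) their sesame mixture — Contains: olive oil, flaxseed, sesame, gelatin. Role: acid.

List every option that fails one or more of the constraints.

B, C, G

A: all constraints satisfied — valid
B: has butter, so not paleo; has butter, so not Whole30-style — no
C: has maize, so not paleo; has maize, so not Whole30-style — reject
D: only gelatin and carrot; none excluded — OK
E: works as an acid, Whole30-style, paleo — OK
F: paleo, tree-nut-free — OK
G: has honey, so not honey-free — no
H: nothing on the exclusion list — OK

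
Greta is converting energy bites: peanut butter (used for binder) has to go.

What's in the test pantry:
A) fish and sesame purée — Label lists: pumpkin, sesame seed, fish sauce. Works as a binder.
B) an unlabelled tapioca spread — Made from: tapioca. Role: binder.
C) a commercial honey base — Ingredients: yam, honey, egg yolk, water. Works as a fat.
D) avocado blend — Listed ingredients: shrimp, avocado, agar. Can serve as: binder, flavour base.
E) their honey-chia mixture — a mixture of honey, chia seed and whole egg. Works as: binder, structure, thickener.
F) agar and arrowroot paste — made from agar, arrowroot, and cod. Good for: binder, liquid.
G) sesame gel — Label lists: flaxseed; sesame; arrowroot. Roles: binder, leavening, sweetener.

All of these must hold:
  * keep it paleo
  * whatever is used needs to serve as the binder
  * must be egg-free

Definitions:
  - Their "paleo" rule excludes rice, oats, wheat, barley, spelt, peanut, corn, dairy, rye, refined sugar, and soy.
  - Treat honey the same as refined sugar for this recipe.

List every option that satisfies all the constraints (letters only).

A, B, D, F, G

A: works as a binder, paleo, no egg — keep
B: only tapioca; none excluded — valid
C: not usable as a binder; has honey, so not paleo (and 1 more) — out
D: paleo, no egg — keep
E: has honey, so not paleo; has whole egg, so not egg-free — reject
F: all constraints satisfied — keep
G: only sesame, arrowroot, and flaxseed; none excluded — keep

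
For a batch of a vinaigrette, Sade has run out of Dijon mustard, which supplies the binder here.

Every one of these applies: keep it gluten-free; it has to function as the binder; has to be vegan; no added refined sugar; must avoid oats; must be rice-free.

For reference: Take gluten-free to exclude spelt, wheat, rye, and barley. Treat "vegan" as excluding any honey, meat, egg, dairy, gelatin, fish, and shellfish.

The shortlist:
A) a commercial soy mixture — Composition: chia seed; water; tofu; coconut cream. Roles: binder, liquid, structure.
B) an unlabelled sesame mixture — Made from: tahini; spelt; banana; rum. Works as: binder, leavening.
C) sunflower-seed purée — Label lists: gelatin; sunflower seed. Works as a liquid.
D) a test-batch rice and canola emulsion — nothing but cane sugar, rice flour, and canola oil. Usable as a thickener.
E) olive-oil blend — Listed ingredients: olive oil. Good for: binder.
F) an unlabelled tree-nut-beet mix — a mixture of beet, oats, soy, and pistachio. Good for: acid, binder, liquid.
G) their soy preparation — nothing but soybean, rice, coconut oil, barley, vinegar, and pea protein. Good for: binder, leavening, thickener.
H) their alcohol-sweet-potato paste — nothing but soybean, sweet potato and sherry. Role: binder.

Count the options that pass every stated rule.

A: coconut cream and tofu etc. — none of it excluded — keep
B: has spelt, so not gluten-free — no
C: not usable as a binder; has gelatin, so not vegan — out
D: not usable as a binder; has cane sugar, so not no-added-sugar (and 1 more) — out
E: gluten-free, vegan — OK
F: has oats, so not oat-free — out
G: has barley, so not gluten-free; has rice, so not rice-free — out
H: nothing on the exclusion list — valid

3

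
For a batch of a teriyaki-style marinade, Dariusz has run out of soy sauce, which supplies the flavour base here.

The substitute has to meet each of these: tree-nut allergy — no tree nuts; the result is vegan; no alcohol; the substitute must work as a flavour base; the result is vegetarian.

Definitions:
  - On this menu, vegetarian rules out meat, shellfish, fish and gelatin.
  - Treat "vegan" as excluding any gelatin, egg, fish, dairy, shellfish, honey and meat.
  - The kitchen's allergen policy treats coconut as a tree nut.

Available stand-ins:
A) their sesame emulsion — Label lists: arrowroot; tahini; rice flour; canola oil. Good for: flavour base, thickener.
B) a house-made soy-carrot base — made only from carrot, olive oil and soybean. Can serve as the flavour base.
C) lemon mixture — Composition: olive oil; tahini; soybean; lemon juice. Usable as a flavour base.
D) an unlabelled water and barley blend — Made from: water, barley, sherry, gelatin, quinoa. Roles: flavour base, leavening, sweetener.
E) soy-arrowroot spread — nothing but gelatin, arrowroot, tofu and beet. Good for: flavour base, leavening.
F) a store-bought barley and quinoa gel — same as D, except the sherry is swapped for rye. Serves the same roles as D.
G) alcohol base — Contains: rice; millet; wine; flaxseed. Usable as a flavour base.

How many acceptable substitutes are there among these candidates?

A: rice flour and tahini etc. — none of it excluded — valid
B: works as a flavour base, vegan, vegetarian — OK
C: nothing on the exclusion list — OK
D: has gelatin, so not vegetarian; has gelatin, so not vegan (and 1 more) — reject
E: has gelatin, so not vegetarian; has gelatin, so not vegan — no
F: has gelatin, so not vegetarian; has gelatin, so not vegan — no
G: has wine, so not alcohol-free — reject

3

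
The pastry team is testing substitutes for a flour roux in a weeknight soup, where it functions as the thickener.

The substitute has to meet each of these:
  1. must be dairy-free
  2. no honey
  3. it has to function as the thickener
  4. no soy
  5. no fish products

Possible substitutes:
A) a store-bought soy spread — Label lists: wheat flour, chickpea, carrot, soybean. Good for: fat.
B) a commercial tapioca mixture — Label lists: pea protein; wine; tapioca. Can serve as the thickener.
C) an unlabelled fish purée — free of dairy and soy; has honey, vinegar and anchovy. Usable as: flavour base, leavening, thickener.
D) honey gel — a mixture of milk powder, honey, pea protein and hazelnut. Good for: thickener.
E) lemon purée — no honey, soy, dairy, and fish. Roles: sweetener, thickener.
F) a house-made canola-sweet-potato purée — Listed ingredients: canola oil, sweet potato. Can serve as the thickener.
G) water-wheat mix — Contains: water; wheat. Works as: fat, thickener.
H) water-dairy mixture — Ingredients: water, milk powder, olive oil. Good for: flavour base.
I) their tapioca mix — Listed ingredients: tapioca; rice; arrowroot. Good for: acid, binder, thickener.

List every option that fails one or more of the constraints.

A: not usable as a thickener; has soybean, so not soy-free — out
B: every rule checks out — valid
C: has anchovy, so not fish-free; has honey, so not honey-free — reject
D: has honey, so not honey-free; has milk powder, so not dairy-free — no
E: no soy, no honey — keep
F: only sweet potato and canola oil; none excluded — keep
G: every rule checks out — keep
H: not usable as a thickener; has milk powder, so not dairy-free — out
I: works as a thickener, no dairy, no fish — keep

A, C, D, H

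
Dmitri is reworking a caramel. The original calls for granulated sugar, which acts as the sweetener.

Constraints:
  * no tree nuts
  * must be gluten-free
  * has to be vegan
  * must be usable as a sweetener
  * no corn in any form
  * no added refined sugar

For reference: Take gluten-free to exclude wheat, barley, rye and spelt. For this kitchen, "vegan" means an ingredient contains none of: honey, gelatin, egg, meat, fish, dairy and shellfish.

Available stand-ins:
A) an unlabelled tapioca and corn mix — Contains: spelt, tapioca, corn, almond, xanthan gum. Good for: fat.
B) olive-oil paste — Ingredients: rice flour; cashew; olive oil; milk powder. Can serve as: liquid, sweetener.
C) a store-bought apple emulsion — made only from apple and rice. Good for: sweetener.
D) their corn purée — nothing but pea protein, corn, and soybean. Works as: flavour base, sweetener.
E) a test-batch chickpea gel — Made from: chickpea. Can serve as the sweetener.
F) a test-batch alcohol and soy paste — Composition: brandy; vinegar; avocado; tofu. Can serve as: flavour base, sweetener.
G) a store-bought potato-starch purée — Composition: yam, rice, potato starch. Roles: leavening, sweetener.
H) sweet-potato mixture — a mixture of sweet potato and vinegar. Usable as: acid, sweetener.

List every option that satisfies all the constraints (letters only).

A: not usable as a sweetener; has spelt, so not gluten-free (and 2 more) — out
B: has milk powder, so not vegan; has cashew, so not tree-nut-free — out
C: works as a sweetener, vegan, no tree nuts — OK
D: has corn, so not corn-free — reject
E: only chickpea; none excluded — valid
F: brandy and tofu etc. — none of it excluded — OK
G: vegan, no refined sugar — keep
H: works as a sweetener, no refined sugar, no tree nuts — OK

C, E, F, G, H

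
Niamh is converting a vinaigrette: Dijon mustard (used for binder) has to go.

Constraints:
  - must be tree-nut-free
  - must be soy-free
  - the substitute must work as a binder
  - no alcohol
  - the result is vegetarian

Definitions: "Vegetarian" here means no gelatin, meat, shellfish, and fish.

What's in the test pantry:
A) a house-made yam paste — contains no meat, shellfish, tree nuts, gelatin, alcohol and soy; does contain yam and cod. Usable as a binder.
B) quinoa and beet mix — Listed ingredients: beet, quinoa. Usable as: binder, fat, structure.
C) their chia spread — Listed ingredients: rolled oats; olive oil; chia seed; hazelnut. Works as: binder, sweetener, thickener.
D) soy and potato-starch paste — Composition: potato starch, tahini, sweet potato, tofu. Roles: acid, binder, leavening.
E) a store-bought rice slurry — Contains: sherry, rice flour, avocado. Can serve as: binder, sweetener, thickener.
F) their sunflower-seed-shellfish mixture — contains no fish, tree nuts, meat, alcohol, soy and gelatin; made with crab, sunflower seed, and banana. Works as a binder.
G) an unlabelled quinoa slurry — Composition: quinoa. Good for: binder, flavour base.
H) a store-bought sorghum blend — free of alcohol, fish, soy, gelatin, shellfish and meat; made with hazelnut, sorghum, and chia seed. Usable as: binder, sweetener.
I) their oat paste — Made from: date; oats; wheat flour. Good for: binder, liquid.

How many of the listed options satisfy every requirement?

3

A: has cod, so not vegetarian — reject
B: works as a binder, no tree nuts, no soy — OK
C: has hazelnut, so not tree-nut-free — no
D: has tofu, so not soy-free — no
E: has sherry, so not alcohol-free — no
F: has crab, so not vegetarian — reject
G: every rule checks out — OK
H: has hazelnut, so not tree-nut-free — reject
I: vegetarian, no soy — valid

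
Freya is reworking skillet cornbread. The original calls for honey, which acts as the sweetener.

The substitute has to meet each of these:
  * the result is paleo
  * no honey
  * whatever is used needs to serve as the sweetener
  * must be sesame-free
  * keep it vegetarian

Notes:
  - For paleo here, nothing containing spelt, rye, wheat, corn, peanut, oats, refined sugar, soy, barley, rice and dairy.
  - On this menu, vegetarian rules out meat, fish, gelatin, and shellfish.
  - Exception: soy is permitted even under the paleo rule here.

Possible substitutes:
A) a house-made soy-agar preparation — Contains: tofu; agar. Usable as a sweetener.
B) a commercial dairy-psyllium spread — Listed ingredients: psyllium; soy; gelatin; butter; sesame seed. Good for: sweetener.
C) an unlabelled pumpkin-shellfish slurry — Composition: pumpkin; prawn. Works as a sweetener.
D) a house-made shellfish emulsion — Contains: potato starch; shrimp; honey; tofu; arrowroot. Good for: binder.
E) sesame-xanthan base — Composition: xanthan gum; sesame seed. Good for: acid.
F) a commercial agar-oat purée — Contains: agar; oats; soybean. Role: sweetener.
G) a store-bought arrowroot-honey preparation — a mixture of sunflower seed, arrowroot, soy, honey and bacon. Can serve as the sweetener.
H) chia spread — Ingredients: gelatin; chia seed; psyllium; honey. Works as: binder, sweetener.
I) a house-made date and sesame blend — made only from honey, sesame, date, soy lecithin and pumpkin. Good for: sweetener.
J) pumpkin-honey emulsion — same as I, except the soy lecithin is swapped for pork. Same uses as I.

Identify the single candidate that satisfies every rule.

A

A: soy is permitted under the paleo carve-out; nothing else excluded — keep
B: has butter, so not paleo; has gelatin, so not vegetarian (and 1 more) — out
C: has prawn, so not vegetarian — reject
D: not usable as a sweetener; has shrimp, so not vegetarian (and 1 more) — reject
E: not usable as a sweetener; has sesame seed, so not sesame-free — no
F: has oats, so not paleo — reject
G: has bacon, so not vegetarian; has honey, so not honey-free — no
H: has gelatin, so not vegetarian; has honey, so not honey-free — out
I: has honey, so not honey-free; has sesame, so not sesame-free — out
J: has pork, so not vegetarian; has honey, so not honey-free (and 1 more) — out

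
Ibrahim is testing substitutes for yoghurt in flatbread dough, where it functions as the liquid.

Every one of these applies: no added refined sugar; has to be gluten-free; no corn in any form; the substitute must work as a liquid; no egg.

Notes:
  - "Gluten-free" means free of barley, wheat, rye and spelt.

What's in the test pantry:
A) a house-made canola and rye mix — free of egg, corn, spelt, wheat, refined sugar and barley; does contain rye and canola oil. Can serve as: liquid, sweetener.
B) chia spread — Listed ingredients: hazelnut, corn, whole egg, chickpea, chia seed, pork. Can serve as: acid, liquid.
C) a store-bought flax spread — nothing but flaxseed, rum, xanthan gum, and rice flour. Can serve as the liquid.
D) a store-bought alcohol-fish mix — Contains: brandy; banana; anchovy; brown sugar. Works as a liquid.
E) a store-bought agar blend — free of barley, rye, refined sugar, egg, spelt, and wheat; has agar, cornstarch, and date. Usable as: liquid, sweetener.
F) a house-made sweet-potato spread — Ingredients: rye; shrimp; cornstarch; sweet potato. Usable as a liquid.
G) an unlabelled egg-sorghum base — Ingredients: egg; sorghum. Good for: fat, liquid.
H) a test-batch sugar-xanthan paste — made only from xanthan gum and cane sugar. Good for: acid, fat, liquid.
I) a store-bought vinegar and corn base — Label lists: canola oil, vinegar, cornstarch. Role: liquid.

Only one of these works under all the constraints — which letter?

A: has rye, so not gluten-free — reject
B: has whole egg, so not egg-free; has corn, so not corn-free — no
C: no egg, no refined sugar — valid
D: has brown sugar, so not no-added-sugar — reject
E: has cornstarch, so not corn-free — no
F: has rye, so not gluten-free; has cornstarch, so not corn-free — reject
G: has egg, so not egg-free — no
H: has cane sugar, so not no-added-sugar — reject
I: has cornstarch, so not corn-free — out

C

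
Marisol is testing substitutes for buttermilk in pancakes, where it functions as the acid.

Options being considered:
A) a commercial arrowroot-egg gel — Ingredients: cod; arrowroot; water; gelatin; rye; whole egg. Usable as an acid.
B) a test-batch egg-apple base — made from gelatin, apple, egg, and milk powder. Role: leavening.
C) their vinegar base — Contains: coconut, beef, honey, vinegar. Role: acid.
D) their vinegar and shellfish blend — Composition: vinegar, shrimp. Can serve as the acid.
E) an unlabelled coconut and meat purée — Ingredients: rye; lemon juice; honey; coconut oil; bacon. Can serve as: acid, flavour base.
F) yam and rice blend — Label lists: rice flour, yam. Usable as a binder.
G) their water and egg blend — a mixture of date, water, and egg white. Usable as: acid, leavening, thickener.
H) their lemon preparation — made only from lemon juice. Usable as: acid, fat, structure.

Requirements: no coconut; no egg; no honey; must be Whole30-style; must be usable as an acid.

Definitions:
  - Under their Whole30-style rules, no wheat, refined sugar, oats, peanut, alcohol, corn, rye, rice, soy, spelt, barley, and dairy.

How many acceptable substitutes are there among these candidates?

A: has rye, so not Whole30-style; has whole egg, so not egg-free — no
B: not usable as an acid; has milk powder, so not Whole30-style (and 1 more) — out
C: has honey, so not honey-free; has coconut, so not coconut-free — out
D: only shrimp and vinegar; none excluded — valid
E: has rye, so not Whole30-style; has honey, so not honey-free (and 1 more) — no
F: not usable as an acid; has rice flour, so not Whole30-style — out
G: has egg white, so not egg-free — no
H: nothing on the exclusion list — OK

2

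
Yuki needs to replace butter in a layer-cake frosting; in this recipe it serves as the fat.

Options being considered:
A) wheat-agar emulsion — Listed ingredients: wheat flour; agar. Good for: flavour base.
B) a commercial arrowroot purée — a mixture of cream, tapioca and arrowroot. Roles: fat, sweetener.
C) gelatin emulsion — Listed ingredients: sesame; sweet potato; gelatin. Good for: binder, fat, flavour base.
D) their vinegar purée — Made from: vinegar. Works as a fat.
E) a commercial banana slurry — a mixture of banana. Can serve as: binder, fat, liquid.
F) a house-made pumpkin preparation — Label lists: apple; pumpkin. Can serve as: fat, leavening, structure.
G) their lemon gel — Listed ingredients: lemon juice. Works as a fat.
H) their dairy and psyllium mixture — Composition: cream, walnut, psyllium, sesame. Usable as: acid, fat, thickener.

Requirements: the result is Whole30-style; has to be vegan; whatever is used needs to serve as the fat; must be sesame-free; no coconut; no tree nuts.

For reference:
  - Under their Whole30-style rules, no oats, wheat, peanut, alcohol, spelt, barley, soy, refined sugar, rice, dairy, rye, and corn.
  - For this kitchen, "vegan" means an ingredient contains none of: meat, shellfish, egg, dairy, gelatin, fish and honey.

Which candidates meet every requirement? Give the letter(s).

D, E, F, G

A: not usable as a fat; has wheat flour, so not Whole30-style — out
B: has cream, so not Whole30-style; has cream, so not vegan — reject
C: has gelatin, so not vegan; has sesame, so not sesame-free — no
D: only vinegar; none excluded — valid
E: only banana; none excluded — valid
F: only pumpkin and apple; none excluded — OK
G: every rule checks out — keep
H: has cream, so not Whole30-style; has cream, so not vegan (and 2 more) — reject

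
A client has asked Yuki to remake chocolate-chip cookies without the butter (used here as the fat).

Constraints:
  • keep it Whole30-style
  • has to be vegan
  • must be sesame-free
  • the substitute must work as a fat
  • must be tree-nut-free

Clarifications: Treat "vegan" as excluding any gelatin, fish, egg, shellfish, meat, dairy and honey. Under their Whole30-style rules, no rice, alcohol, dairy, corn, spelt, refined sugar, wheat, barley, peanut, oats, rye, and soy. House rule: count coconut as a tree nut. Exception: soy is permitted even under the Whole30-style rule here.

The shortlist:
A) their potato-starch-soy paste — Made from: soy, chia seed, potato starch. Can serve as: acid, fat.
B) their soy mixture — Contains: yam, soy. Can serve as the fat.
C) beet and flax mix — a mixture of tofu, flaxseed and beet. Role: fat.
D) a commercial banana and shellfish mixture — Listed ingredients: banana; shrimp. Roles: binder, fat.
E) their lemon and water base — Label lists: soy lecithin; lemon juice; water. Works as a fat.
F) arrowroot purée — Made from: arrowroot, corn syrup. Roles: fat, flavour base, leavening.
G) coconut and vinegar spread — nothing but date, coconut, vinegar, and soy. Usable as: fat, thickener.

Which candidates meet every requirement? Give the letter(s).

A, B, C, E

A: soy is permitted under the Whole30-style carve-out; nothing else excluded — keep
B: soy is permitted under the Whole30-style carve-out; nothing else excluded — OK
C: soy is permitted under the Whole30-style carve-out; nothing else excluded — OK
D: has shrimp, so not vegan — no
E: soy is permitted under the Whole30-style carve-out; nothing else excluded — keep
F: has corn syrup, so not Whole30-style — reject
G: has coconut, so not tree-nut-free — no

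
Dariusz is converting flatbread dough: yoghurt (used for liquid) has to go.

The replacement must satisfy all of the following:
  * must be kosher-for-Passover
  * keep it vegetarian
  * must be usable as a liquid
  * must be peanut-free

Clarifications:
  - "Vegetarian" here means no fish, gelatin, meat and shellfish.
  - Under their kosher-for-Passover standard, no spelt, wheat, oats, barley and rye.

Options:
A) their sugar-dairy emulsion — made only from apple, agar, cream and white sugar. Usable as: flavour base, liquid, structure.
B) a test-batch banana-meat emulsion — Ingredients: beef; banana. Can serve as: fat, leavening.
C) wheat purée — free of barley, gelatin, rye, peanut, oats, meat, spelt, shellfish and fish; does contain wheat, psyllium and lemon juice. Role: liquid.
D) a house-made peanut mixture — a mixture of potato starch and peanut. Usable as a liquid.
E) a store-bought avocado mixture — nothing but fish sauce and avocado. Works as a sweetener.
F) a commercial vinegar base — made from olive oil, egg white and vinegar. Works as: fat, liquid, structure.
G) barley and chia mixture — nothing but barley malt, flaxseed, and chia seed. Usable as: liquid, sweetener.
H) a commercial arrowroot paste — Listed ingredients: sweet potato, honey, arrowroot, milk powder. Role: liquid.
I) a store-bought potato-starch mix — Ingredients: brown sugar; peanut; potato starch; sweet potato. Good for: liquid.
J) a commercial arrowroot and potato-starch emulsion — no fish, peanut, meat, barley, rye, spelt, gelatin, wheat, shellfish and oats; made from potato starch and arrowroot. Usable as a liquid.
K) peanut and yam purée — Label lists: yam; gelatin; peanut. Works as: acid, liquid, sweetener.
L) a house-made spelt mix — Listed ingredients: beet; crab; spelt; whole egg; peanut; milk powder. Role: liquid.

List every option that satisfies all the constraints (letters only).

A, F, H, J

A: nothing on the exclusion list — valid
B: not usable as a liquid; has beef, so not vegetarian — no
C: has wheat, so not kosher-for-Passover — out
D: has peanut, so not peanut-free — out
E: not usable as a liquid; has fish sauce, so not vegetarian — out
F: only egg white, olive oil, and vinegar; none excluded — valid
G: has barley malt, so not kosher-for-Passover — no
H: works as a liquid, no peanut, kosher-for-Passover — OK
I: has peanut, so not peanut-free — reject
J: every rule checks out — valid
K: has gelatin, so not vegetarian; has peanut, so not peanut-free — out
L: has crab, so not vegetarian; has spelt, so not kosher-for-Passover (and 1 more) — out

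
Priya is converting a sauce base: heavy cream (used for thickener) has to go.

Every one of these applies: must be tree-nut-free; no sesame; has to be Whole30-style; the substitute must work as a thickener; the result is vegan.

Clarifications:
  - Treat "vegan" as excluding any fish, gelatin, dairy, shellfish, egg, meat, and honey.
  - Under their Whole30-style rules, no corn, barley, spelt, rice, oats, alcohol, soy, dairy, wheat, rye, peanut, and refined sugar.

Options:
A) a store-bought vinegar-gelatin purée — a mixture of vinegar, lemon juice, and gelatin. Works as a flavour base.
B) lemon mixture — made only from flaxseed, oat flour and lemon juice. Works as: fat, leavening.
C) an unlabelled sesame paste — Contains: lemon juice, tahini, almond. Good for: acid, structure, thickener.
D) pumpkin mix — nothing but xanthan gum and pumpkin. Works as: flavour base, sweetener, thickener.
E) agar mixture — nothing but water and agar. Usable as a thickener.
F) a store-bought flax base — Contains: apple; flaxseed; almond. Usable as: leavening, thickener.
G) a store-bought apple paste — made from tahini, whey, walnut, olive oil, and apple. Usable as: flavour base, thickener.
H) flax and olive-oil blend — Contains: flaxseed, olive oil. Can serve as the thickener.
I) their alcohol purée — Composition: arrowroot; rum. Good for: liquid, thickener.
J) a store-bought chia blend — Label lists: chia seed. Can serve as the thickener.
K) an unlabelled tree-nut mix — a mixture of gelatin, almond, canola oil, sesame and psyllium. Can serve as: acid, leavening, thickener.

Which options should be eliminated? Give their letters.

A: not usable as a thickener; has gelatin, so not vegan — reject
B: not usable as a thickener; has oat flour, so not Whole30-style — no
C: has tahini, so not sesame-free; has almond, so not tree-nut-free — reject
D: every rule checks out — OK
E: every rule checks out — valid
F: has almond, so not tree-nut-free — out
G: has whey, so not vegan; has whey, so not Whole30-style (and 2 more) — reject
H: only flaxseed and olive oil; none excluded — valid
I: has rum, so not Whole30-style — out
J: works as a thickener, no tree nuts, Whole30-style — valid
K: has gelatin, so not vegan; has sesame, so not sesame-free (and 1 more) — reject

A, B, C, F, G, I, K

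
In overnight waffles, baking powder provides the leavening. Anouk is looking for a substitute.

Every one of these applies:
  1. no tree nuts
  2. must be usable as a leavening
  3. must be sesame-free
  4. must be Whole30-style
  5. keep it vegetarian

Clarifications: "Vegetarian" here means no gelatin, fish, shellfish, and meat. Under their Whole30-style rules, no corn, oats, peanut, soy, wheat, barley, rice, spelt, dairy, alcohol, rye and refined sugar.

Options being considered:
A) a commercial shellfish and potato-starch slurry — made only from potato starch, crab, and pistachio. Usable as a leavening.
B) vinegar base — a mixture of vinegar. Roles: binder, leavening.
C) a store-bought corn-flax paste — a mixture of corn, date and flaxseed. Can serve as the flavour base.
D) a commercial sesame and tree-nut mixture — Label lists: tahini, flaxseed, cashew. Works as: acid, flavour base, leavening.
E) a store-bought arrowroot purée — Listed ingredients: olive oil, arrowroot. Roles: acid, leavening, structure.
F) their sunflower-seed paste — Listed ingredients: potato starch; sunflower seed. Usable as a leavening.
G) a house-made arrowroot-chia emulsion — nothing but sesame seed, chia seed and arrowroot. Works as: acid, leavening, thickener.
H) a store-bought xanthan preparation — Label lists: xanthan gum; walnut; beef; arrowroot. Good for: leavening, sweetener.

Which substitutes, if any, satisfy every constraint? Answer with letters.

B, E, F

A: has crab, so not vegetarian; has pistachio, so not tree-nut-free — reject
B: no tree nuts, no sesame — keep
C: not usable as a leavening; has corn, so not Whole30-style — reject
D: has cashew, so not tree-nut-free; has tahini, so not sesame-free — out
E: works as a leavening, Whole30-style, vegetarian — keep
F: only sunflower seed and potato starch; none excluded — valid
G: has sesame seed, so not sesame-free — no
H: has beef, so not vegetarian; has walnut, so not tree-nut-free — reject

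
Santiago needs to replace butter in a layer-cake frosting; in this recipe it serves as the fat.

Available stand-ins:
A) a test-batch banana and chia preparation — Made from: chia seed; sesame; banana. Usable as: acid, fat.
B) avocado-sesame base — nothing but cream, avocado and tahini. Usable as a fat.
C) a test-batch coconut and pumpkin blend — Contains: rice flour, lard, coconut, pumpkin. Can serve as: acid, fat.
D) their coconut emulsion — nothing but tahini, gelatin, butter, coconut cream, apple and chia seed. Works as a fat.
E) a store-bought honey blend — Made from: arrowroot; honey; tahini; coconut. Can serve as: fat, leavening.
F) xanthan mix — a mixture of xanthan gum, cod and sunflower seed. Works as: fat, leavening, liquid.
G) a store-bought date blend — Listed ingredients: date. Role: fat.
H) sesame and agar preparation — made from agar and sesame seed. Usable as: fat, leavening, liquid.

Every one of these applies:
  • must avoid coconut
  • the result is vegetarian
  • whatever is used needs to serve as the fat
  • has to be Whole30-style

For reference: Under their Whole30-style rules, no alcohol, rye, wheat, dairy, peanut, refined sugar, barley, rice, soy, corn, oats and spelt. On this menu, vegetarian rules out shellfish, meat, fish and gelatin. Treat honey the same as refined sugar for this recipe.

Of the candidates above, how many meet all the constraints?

3

A: all constraints satisfied — keep
B: has cream, so not Whole30-style — no
C: has rice flour, so not Whole30-style; has lard, so not vegetarian (and 1 more) — no
D: has butter, so not Whole30-style; has gelatin, so not vegetarian (and 1 more) — reject
E: has honey, so not Whole30-style; has coconut, so not coconut-free — out
F: has cod, so not vegetarian — no
G: only date; none excluded — OK
H: nothing on the exclusion list — keep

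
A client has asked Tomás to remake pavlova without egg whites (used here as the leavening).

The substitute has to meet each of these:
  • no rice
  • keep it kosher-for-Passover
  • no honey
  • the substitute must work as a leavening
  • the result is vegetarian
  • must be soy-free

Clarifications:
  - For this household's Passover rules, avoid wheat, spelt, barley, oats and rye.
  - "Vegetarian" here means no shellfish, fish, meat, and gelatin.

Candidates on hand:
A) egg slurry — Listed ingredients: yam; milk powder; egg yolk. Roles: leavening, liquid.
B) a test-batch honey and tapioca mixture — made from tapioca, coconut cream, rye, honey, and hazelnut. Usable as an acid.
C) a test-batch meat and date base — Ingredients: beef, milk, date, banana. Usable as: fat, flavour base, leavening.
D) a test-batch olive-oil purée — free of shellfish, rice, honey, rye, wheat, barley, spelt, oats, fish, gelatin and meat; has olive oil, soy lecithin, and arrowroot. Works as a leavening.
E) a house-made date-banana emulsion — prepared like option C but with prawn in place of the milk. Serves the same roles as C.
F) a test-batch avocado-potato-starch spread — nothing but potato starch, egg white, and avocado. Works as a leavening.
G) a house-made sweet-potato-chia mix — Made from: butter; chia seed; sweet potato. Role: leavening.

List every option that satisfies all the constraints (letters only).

A: works as a leavening, no honey, kosher-for-Passover — OK
B: not usable as a leavening; has rye, so not kosher-for-Passover (and 1 more) — reject
C: has beef, so not vegetarian — reject
D: has soy lecithin, so not soy-free — out
E: has beef, so not vegetarian — no
F: only egg white, avocado, and potato starch; none excluded — valid
G: nothing on the exclusion list — valid

A, F, G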